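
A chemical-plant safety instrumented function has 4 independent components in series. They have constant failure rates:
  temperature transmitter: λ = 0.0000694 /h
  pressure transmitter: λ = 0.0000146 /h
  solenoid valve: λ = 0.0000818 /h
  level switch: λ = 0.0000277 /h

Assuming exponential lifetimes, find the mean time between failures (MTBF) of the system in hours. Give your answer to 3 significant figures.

5170

Series of exponential components: λ_sys = Σ λ_i
λ_sys = 0.0000694 + 0.0000146 + 0.0000818 + 0.0000277 = 1.9350e-04 /h
MTBF = 1 / λ_sys = 5170 h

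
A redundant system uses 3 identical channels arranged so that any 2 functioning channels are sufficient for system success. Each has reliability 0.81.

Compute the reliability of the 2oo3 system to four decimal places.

0.9054

R = Σ_{i=2}^{3} C(3,i) p^i (1−p)^{3−i} with p = 0.81
C(3,2)·0.81^2·0.19^1 = 0.373977
C(3,3)·0.81^3·0.19^0 = 0.531441
Sum = 0.9054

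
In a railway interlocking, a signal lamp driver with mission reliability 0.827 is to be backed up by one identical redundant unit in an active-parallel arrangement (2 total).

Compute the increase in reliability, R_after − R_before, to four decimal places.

0.1431

R_before = 0.827
R_after = 1 − (1 − 0.827)^2 = 0.9701
ΔR = 0.9701 − 0.827 = 0.1431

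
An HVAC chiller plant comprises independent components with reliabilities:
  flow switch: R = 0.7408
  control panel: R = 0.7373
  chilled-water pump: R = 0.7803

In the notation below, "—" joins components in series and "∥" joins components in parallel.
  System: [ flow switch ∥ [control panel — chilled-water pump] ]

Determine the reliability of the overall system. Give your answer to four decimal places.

Series (control panel and chilled-water pump): 0.737300 × 0.780300 = 0.575315
Parallel (flow switch and [0.575315]): 1 − (1 − 0.740800)(1 − 0.575315) = 0.8899

0.8899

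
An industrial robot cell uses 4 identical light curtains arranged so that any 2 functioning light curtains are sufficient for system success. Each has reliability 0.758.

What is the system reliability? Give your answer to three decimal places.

R = Σ_{i=2}^{4} C(4,i) p^i (1−p)^{4−i} with p = 0.758
C(4,2)·0.758^2·0.242^2 = 0.20189
C(4,3)·0.758^3·0.242^1 = 0.42158
C(4,4)·0.758^4·0.242^0 = 0.33012
Sum = 0.954

0.954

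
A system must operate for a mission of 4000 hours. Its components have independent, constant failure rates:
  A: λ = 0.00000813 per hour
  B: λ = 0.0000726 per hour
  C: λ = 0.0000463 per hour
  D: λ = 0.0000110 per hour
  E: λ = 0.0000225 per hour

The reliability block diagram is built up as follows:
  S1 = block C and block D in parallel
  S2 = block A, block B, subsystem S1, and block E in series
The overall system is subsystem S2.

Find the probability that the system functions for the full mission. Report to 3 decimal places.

R(A) = exp(−0.00000813 × 4000) = 0.96800
R(B) = exp(−0.0000726 × 4000) = 0.74796
R(C) = exp(−0.0000463 × 4000) = 0.83094
R(D) = exp(−0.0000110 × 4000) = 0.95695
R(E) = exp(−0.0000225 × 4000) = 0.91393
Parallel (C and D): 1 − (1 − 0.83094)(1 − 0.95695) = 0.99272
Series (A, B, [0.99272], and E): 0.96800 × 0.74796 × 0.99272 × 0.91393 = 0.657

0.657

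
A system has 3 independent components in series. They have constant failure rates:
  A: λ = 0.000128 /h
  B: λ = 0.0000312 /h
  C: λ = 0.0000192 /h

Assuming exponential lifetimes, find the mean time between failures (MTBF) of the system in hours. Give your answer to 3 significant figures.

5610

Series of exponential components: λ_sys = Σ λ_i
λ_sys = 0.000128 + 0.0000312 + 0.0000192 = 1.7840e-04 /h
MTBF = 1 / λ_sys = 5610 h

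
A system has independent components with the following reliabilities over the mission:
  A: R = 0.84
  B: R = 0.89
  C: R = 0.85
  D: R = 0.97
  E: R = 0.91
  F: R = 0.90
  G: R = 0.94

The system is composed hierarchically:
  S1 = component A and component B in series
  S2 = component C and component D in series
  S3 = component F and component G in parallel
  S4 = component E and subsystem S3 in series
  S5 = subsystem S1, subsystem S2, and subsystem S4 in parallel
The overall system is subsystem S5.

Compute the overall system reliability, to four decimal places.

0.9958

Series (A and B): 0.840000 × 0.890000 = 0.747600
Series (C and D): 0.850000 × 0.970000 = 0.824500
Parallel (F and G): 1 − (1 − 0.900000)(1 − 0.940000) = 0.994000
Series (E and [0.994000]): 0.910000 × 0.994000 = 0.904540
Parallel ([0.747600], [0.824500], and [0.904540]): 1 − (1 − 0.747600)(1 − 0.824500)(1 − 0.904540) = 0.9958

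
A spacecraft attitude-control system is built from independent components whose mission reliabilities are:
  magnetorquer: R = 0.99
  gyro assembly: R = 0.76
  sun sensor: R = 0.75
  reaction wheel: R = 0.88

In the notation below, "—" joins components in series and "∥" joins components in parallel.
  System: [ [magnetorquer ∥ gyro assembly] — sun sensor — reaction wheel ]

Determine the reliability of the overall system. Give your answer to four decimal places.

0.6584

Parallel (magnetorquer and gyro assembly): 1 − (1 − 0.990000)(1 − 0.760000) = 0.997600
Series ([0.997600], sun sensor, and reaction wheel): 0.997600 × 0.750000 × 0.880000 = 0.6584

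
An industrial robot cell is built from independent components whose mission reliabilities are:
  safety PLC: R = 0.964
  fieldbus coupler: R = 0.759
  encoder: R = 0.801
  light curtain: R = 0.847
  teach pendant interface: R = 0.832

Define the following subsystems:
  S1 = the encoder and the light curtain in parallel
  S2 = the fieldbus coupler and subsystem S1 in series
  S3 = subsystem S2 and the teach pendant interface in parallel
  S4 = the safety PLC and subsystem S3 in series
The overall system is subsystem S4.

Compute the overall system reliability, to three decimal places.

Parallel (encoder and light curtain): 1 − (1 − 0.80100)(1 − 0.84700) = 0.96955
Series (fieldbus coupler and [0.96955]): 0.75900 × 0.96955 = 0.73589
Parallel ([0.73589] and teach pendant interface): 1 − (1 − 0.73589)(1 − 0.83200) = 0.95563
Series (safety PLC and [0.95563]): 0.96400 × 0.95563 = 0.921

0.921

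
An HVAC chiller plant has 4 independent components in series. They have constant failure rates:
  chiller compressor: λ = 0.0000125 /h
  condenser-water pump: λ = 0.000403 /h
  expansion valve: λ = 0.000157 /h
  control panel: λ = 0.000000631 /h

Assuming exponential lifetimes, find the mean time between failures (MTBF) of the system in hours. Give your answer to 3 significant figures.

1740

Series of exponential components: λ_sys = Σ λ_i
λ_sys = 0.0000125 + 0.000403 + 0.000157 + 0.000000631 = 5.7313e-04 /h
MTBF = 1 / λ_sys = 1740 h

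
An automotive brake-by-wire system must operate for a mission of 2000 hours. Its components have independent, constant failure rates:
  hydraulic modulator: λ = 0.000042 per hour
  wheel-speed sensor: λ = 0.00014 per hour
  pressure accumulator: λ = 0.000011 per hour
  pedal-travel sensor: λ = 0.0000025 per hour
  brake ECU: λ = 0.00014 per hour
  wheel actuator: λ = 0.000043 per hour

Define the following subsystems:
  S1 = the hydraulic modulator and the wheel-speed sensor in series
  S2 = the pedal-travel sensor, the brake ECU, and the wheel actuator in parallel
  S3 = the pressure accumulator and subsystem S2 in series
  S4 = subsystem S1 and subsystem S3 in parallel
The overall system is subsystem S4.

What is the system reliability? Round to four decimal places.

R(hydraulic modulator) = exp(−0.000042 × 2000) = 0.919431
R(wheel-speed sensor) = exp(−0.00014 × 2000) = 0.755784
R(pressure accumulator) = exp(−0.000011 × 2000) = 0.978240
R(pedal-travel sensor) = exp(−0.0000025 × 2000) = 0.995012
R(brake ECU) = exp(−0.00014 × 2000) = 0.755784
R(wheel actuator) = exp(−0.000043 × 2000) = 0.917594
Series (hydraulic modulator and wheel-speed sensor): 0.919431 × 0.755784 = 0.694891
Parallel (pedal-travel sensor, brake ECU, and wheel actuator): 1 − (1 − 0.995012)(1 − 0.755784)(1 − 0.917594) = 0.999900
Series (pressure accumulator and [0.999900]): 0.978240 × 0.999900 = 0.978142
Parallel ([0.694891] and [0.978142]): 1 − (1 − 0.694891)(1 − 0.978142) = 0.9933

0.9933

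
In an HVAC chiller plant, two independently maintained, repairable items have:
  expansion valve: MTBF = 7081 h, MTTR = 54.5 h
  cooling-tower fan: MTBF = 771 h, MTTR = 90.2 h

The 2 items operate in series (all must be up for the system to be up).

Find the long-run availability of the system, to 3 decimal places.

0.888

A(expansion valve) = MTBF/(MTBF+MTTR) = 7081/(7081+54.5) = 0.992362
A(cooling-tower fan) = MTBF/(MTBF+MTTR) = 771/(771+90.2) = 0.895262
Series availability: 0.992362 × 0.895262 = 0.888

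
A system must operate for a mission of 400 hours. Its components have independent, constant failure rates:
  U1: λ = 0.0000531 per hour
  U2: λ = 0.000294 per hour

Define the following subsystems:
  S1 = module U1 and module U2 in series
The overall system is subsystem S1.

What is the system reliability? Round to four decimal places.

0.8704

R(U1) = exp(−0.0000531 × 400) = 0.978984
R(U2) = exp(−0.000294 × 400) = 0.889052
Series (U1 and U2): 0.978984 × 0.889052 = 0.8704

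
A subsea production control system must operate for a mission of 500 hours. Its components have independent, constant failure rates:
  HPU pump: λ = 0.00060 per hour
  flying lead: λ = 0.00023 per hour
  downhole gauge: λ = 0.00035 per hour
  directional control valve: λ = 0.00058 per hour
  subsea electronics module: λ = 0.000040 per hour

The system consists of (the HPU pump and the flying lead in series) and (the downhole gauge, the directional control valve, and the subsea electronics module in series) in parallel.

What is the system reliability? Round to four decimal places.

0.8695

R(HPU pump) = exp(−0.00060 × 500) = 0.740818
R(flying lead) = exp(−0.00023 × 500) = 0.891366
R(downhole gauge) = exp(−0.00035 × 500) = 0.839457
R(directional control valve) = exp(−0.00058 × 500) = 0.748264
R(subsea electronics module) = exp(−0.000040 × 500) = 0.980199
Series (HPU pump and flying lead): 0.740818 × 0.891366 = 0.660340
Series (downhole gauge, directional control valve, and subsea electronics module): 0.839457 × 0.748264 × 0.980199 = 0.615698
Parallel ([0.660340] and [0.615698]): 1 − (1 − 0.660340)(1 − 0.615698) = 0.8695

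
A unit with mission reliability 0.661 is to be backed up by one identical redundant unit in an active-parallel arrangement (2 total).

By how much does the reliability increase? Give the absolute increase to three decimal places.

0.224

R_before = 0.661
R_after = 1 − (1 − 0.661)^2 = 0.885
ΔR = 0.885 − 0.661 = 0.224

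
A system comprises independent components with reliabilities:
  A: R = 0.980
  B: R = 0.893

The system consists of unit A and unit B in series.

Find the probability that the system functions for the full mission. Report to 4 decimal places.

Series (A and B): 0.980000 × 0.893000 = 0.8751

0.8751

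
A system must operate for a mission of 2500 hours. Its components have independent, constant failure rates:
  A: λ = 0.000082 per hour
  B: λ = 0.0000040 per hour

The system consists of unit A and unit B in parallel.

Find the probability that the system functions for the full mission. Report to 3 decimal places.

0.998

R(A) = exp(−0.000082 × 2500) = 0.81465
R(B) = exp(−0.0000040 × 2500) = 0.99005
Parallel (A and B): 1 − (1 − 0.81465)(1 − 0.99005) = 0.998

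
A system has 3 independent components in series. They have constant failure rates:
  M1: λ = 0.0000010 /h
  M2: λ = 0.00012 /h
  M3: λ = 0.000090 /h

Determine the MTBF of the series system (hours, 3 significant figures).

4740

Series of exponential components: λ_sys = Σ λ_i
λ_sys = 0.0000010 + 0.00012 + 0.000090 = 2.1100e-04 /h
MTBF = 1 / λ_sys = 4740 h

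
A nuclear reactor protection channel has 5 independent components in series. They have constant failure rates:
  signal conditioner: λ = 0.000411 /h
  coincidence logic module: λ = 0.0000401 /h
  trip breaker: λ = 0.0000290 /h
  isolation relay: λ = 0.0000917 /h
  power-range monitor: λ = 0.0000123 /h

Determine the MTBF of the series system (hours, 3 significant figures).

Series of exponential components: λ_sys = Σ λ_i
λ_sys = 0.000411 + 0.0000401 + 0.0000290 + 0.0000917 + 0.0000123 = 5.8410e-04 /h
MTBF = 1 / λ_sys = 1710 h

1710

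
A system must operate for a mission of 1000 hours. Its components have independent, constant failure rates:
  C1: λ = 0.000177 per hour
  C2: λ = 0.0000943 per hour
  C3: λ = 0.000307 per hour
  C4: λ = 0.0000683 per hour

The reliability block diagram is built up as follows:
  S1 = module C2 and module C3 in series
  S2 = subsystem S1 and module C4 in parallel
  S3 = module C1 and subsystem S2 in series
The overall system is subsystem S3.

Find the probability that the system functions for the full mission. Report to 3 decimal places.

R(C1) = exp(−0.000177 × 1000) = 0.83778
R(C2) = exp(−0.0000943 × 1000) = 0.91001
R(C3) = exp(−0.000307 × 1000) = 0.73565
R(C4) = exp(−0.0000683 × 1000) = 0.93398
Series (C2 and C3): 0.91001 × 0.73565 = 0.66945
Parallel ([0.66945] and C4): 1 − (1 − 0.66945)(1 − 0.93398) = 0.97818
Series (C1 and [0.97818]): 0.83778 × 0.97818 = 0.819

0.819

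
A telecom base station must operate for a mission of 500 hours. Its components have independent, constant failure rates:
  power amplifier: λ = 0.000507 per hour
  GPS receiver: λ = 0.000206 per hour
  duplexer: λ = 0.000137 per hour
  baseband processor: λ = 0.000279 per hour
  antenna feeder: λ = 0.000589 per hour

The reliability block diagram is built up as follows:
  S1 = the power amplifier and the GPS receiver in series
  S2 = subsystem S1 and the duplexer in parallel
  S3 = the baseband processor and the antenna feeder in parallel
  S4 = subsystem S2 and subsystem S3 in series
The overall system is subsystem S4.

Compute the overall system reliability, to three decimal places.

0.948

R(power amplifier) = exp(−0.000507 × 500) = 0.77608
R(GPS receiver) = exp(−0.000206 × 500) = 0.90213
R(duplexer) = exp(−0.000137 × 500) = 0.93379
R(baseband processor) = exp(−0.000279 × 500) = 0.86979
R(antenna feeder) = exp(−0.000589 × 500) = 0.74490
Series (power amplifier and GPS receiver): 0.77608 × 0.90213 = 0.70013
Parallel ([0.70013] and duplexer): 1 − (1 − 0.70013)(1 − 0.93379) = 0.98015
Parallel (baseband processor and antenna feeder): 1 − (1 − 0.86979)(1 − 0.74490) = 0.96678
Series ([0.98015] and [0.96678]): 0.98015 × 0.96678 = 0.948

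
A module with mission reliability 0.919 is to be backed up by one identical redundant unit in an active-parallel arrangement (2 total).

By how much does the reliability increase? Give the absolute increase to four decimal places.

R_before = 0.919
R_after = 1 − (1 − 0.919)^2 = 0.9934
ΔR = 0.9934 − 0.919 = 0.0744

0.0744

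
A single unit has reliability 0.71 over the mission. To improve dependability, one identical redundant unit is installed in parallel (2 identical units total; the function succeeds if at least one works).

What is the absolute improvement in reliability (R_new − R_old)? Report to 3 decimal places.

0.206

R_before = 0.71
R_after = 1 − (1 − 0.71)^2 = 0.916
ΔR = 0.916 − 0.71 = 0.206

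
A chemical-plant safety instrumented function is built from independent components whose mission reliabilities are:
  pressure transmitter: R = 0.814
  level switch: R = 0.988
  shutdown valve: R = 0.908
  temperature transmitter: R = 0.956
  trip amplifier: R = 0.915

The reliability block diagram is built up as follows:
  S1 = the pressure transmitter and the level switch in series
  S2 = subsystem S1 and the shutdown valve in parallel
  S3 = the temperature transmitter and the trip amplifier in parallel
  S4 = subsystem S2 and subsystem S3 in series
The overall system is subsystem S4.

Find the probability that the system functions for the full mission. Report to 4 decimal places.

Series (pressure transmitter and level switch): 0.814000 × 0.988000 = 0.804232
Parallel ([0.804232] and shutdown valve): 1 − (1 − 0.804232)(1 − 0.908000) = 0.981989
Parallel (temperature transmitter and trip amplifier): 1 − (1 − 0.956000)(1 − 0.915000) = 0.996260
Series ([0.981989] and [0.996260]): 0.981989 × 0.996260 = 0.9783

0.9783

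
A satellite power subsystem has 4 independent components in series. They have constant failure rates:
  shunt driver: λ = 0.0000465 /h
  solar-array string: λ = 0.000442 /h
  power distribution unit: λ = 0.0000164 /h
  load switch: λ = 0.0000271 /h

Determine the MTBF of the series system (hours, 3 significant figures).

Series of exponential components: λ_sys = Σ λ_i
λ_sys = 0.0000465 + 0.000442 + 0.0000164 + 0.0000271 = 5.3200e-04 /h
MTBF = 1 / λ_sys = 1880 h

1880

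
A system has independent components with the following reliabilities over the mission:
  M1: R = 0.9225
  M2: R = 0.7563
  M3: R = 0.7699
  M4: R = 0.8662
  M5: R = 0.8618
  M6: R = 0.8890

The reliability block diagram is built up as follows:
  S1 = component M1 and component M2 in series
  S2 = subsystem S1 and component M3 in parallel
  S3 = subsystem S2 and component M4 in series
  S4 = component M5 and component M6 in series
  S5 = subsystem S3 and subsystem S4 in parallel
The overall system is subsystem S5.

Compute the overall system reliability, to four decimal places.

Series (M1 and M2): 0.922500 × 0.756300 = 0.697687
Parallel ([0.697687] and M3): 1 − (1 − 0.697687)(1 − 0.769900) = 0.930438
Series ([0.930438] and M4): 0.930438 × 0.866200 = 0.805945
Series (M5 and M6): 0.861800 × 0.889000 = 0.766140
Parallel ([0.805945] and [0.766140]): 1 − (1 − 0.805945)(1 − 0.766140) = 0.9546

0.9546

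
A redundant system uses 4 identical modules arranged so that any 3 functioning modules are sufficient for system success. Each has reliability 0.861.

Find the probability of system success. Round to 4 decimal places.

R = Σ_{i=3}^{4} C(4,i) p^i (1−p)^{4−i} with p = 0.861
C(4,3)·0.861^3·0.139^1 = 0.354882
C(4,4)·0.861^4·0.139^0 = 0.549557
Sum = 0.9044

0.9044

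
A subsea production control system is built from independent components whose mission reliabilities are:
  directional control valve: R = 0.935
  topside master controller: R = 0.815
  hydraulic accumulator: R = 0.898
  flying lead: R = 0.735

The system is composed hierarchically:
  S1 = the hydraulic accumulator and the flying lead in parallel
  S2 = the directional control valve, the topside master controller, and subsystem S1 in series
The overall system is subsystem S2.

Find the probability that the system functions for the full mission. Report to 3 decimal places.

0.741

Parallel (hydraulic accumulator and flying lead): 1 − (1 − 0.89800)(1 − 0.73500) = 0.97297
Series (directional control valve, topside master controller, and [0.97297]): 0.93500 × 0.81500 × 0.97297 = 0.741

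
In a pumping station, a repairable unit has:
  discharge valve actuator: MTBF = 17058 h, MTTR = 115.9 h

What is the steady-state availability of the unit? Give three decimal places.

A(discharge valve actuator) = MTBF/(MTBF+MTTR) = 17058/(17058+115.9) = 0.993

0.993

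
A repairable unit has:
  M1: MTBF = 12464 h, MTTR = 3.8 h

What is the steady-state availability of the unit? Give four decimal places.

0.9997

A(M1) = MTBF/(MTBF+MTTR) = 12464/(12464+3.8) = 0.9997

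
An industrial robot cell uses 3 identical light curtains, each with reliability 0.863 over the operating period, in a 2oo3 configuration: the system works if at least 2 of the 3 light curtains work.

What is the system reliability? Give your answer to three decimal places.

0.949

R = Σ_{i=2}^{3} C(3,i) p^i (1−p)^{3−i} with p = 0.863
C(3,2)·0.863^2·0.137^1 = 0.30610
C(3,3)·0.863^3·0.137^0 = 0.64274
Sum = 0.949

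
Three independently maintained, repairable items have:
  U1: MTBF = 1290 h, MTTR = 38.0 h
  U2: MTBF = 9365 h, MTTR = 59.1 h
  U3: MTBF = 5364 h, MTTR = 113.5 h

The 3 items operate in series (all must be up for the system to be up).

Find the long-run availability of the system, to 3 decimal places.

0.945

A(U1) = MTBF/(MTBF+MTTR) = 1290/(1290+38.0) = 0.971386
A(U2) = MTBF/(MTBF+MTTR) = 9365/(9365+59.1) = 0.993729
A(U3) = MTBF/(MTBF+MTTR) = 5364/(5364+113.5) = 0.979279
Series availability: 0.971386 × 0.993729 × 0.979279 = 0.945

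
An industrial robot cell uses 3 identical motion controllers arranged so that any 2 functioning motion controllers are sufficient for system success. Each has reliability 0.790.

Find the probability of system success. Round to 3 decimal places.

0.886

R = Σ_{i=2}^{3} C(3,i) p^i (1−p)^{3−i} with p = 0.790
C(3,2)·0.790^2·0.210^1 = 0.39318
C(3,3)·0.790^3·0.210^0 = 0.49304
Sum = 0.886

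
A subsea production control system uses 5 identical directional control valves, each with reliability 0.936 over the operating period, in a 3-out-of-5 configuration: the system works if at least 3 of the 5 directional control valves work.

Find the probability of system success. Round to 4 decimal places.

R = Σ_{i=3}^{5} C(5,i) p^i (1−p)^{5−i} with p = 0.936
C(5,3)·0.936^3·0.064^2 = 0.033588
C(5,4)·0.936^4·0.064^1 = 0.245614
C(5,5)·0.936^5·0.064^0 = 0.718421
Sum = 0.9976

0.9976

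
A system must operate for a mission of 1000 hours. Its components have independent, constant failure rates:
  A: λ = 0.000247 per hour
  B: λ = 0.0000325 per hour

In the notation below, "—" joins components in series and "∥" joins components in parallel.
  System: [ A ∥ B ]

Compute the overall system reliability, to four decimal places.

R(A) = exp(−0.000247 × 1000) = 0.781141
R(B) = exp(−0.0000325 × 1000) = 0.968022
Parallel (A and B): 1 − (1 − 0.781141)(1 − 0.968022) = 0.9930

0.9930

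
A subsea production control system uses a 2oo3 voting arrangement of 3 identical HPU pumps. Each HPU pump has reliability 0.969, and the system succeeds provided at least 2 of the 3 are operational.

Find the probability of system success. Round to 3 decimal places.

R = Σ_{i=2}^{3} C(3,i) p^i (1−p)^{3−i} with p = 0.969
C(3,2)·0.969^2·0.031^1 = 0.08732
C(3,3)·0.969^3·0.031^0 = 0.90985
Sum = 0.997

0.997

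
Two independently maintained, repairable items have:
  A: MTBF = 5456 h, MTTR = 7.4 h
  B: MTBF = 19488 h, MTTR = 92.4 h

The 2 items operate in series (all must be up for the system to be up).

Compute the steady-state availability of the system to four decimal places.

A(A) = MTBF/(MTBF+MTTR) = 5456/(5456+7.4) = 0.998646
A(B) = MTBF/(MTBF+MTTR) = 19488/(19488+92.4) = 0.995281
Series availability: 0.998646 × 0.995281 = 0.9939

0.9939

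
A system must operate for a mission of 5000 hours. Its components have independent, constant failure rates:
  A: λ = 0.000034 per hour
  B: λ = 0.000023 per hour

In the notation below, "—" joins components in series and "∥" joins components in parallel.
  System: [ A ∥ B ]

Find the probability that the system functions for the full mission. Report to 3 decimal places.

R(A) = exp(−0.000034 × 5000) = 0.84366
R(B) = exp(−0.000023 × 5000) = 0.89137
Parallel (A and B): 1 − (1 − 0.84366)(1 − 0.89137) = 0.983

0.983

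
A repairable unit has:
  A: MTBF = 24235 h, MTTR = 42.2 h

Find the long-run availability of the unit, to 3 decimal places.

A(A) = MTBF/(MTBF+MTTR) = 24235/(24235+42.2) = 0.998

0.998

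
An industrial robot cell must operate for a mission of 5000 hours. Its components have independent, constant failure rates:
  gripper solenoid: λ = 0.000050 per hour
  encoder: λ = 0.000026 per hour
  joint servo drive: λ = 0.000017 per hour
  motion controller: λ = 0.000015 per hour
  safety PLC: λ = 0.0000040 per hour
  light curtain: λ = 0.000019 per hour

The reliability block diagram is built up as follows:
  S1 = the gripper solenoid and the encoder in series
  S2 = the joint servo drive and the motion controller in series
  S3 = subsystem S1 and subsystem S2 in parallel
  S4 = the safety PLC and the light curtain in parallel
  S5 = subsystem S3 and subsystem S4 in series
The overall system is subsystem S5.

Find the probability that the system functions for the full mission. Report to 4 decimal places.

0.9515

R(gripper solenoid) = exp(−0.000050 × 5000) = 0.778801
R(encoder) = exp(−0.000026 × 5000) = 0.878095
R(joint servo drive) = exp(−0.000017 × 5000) = 0.918512
R(motion controller) = exp(−0.000015 × 5000) = 0.927743
R(safety PLC) = exp(−0.0000040 × 5000) = 0.980199
R(light curtain) = exp(−0.000019 × 5000) = 0.909373
Series (gripper solenoid and encoder): 0.778801 × 0.878095 = 0.683861
Series (joint servo drive and motion controller): 0.918512 × 0.927743 = 0.852143
Parallel ([0.683861] and [0.852143]): 1 − (1 − 0.683861)(1 − 0.852143) = 0.953257
Parallel (safety PLC and light curtain): 1 − (1 − 0.980199)(1 − 0.909373) = 0.998205
Series ([0.953257] and [0.998205]): 0.953257 × 0.998205 = 0.9515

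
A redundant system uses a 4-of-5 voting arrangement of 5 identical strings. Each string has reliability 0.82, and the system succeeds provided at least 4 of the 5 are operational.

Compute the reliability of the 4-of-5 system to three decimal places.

0.778

R = Σ_{i=4}^{5} C(5,i) p^i (1−p)^{5−i} with p = 0.82
C(5,4)·0.82^4·0.18^1 = 0.40691
C(5,5)·0.82^5·0.18^0 = 0.37074
Sum = 0.778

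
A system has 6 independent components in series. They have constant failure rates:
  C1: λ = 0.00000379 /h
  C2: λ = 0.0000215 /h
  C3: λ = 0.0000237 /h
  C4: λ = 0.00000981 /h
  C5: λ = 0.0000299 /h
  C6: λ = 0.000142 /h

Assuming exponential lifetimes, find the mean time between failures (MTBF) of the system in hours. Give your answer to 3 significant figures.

4330

Series of exponential components: λ_sys = Σ λ_i
λ_sys = 0.00000379 + 0.0000215 + 0.0000237 + 0.00000981 + 0.0000299 + 0.000142 = 2.3070e-04 /h
MTBF = 1 / λ_sys = 4330 h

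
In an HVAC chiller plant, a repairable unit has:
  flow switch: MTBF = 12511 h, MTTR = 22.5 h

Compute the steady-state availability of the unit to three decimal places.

A(flow switch) = MTBF/(MTBF+MTTR) = 12511/(12511+22.5) = 0.998

0.998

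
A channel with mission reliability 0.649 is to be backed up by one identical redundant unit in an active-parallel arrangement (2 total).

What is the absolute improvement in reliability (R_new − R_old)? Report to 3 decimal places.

0.228

R_before = 0.649
R_after = 1 − (1 − 0.649)^2 = 0.877
ΔR = 0.877 − 0.649 = 0.228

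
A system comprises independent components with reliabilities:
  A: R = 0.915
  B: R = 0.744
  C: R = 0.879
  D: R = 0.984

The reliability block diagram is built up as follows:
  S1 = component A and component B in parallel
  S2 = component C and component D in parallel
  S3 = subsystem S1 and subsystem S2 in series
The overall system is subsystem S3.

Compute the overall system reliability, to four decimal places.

Parallel (A and B): 1 − (1 − 0.915000)(1 − 0.744000) = 0.978240
Parallel (C and D): 1 − (1 − 0.879000)(1 − 0.984000) = 0.998064
Series ([0.978240] and [0.998064]): 0.978240 × 0.998064 = 0.9763

0.9763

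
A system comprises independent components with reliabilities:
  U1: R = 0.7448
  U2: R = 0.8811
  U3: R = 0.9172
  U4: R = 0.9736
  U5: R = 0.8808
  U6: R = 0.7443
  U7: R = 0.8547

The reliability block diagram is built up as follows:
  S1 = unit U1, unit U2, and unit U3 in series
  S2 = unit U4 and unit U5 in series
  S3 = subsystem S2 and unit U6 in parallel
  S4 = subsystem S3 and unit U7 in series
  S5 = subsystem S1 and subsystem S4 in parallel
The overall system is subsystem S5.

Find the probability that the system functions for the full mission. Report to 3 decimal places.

0.930

Series (U1, U2, and U3): 0.74480 × 0.88110 × 0.91720 = 0.60191
Series (U4 and U5): 0.97360 × 0.88080 = 0.85755
Parallel ([0.85755] and U6): 1 − (1 − 0.85755)(1 − 0.74430) = 0.96358
Series ([0.96358] and U7): 0.96358 × 0.85470 = 0.82357
Parallel ([0.60191] and [0.82357]): 1 − (1 − 0.60191)(1 − 0.82357) = 0.930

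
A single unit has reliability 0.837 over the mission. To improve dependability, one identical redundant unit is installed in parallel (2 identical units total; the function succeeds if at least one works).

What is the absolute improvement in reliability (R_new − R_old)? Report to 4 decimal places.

R_before = 0.837
R_after = 1 − (1 − 0.837)^2 = 0.9734
ΔR = 0.9734 − 0.837 = 0.1364

0.1364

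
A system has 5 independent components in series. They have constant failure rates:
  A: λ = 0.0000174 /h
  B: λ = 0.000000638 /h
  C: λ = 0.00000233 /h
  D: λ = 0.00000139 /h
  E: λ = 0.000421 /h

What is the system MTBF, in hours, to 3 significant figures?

Series of exponential components: λ_sys = Σ λ_i
λ_sys = 0.0000174 + 0.000000638 + 0.00000233 + 0.00000139 + 0.000421 = 4.4276e-04 /h
MTBF = 1 / λ_sys = 2260 h

2260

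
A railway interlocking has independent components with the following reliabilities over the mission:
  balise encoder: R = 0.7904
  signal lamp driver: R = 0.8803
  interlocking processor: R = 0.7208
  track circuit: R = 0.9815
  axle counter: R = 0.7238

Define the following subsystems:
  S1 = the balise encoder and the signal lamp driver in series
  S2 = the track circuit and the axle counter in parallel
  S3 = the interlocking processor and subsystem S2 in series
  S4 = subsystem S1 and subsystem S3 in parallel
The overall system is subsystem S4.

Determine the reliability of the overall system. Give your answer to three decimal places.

0.914

Series (balise encoder and signal lamp driver): 0.79040 × 0.88030 = 0.69579
Parallel (track circuit and axle counter): 1 − (1 − 0.98150)(1 − 0.72380) = 0.99489
Series (interlocking processor and [0.99489]): 0.72080 × 0.99489 = 0.71712
Parallel ([0.69579] and [0.71712]): 1 − (1 − 0.69579)(1 − 0.71712) = 0.914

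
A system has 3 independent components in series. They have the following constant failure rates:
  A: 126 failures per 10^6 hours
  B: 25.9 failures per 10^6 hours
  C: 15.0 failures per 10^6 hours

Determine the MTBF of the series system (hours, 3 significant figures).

Series of exponential components: λ_sys = Σ λ_i
λ_sys = 0.000126 + 0.0000259 + 0.0000150 = 1.6690e-04 /h
MTBF = 1 / λ_sys = 5990 h

5990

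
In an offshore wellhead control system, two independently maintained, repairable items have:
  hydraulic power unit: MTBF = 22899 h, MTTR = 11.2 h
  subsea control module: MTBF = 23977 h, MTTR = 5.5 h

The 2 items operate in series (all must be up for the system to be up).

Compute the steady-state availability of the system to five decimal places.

A(hydraulic power unit) = MTBF/(MTBF+MTTR) = 22899/(22899+11.2) = 0.999511
A(subsea control module) = MTBF/(MTBF+MTTR) = 23977/(23977+5.5) = 0.999771
Series availability: 0.999511 × 0.999771 = 0.99928

0.99928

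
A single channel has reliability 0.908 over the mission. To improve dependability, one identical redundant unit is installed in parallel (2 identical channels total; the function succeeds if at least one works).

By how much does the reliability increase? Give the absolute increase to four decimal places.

R_before = 0.908
R_after = 1 − (1 − 0.908)^2 = 0.9915
ΔR = 0.9915 − 0.908 = 0.0835

0.0835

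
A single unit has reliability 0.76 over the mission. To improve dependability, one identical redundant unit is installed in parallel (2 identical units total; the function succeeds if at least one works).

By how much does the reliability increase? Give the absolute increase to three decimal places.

0.182

R_before = 0.76
R_after = 1 − (1 − 0.76)^2 = 0.942
ΔR = 0.942 − 0.76 = 0.182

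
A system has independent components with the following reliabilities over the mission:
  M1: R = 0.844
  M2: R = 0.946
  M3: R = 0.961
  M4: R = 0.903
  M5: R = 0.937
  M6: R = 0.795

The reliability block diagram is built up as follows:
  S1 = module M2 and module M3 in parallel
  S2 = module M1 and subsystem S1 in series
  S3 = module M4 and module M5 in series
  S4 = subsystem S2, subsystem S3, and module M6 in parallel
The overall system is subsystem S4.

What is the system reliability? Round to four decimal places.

Parallel (M2 and M3): 1 − (1 − 0.946000)(1 − 0.961000) = 0.997894
Series (M1 and [0.997894]): 0.844000 × 0.997894 = 0.842223
Series (M4 and M5): 0.903000 × 0.937000 = 0.846111
Parallel ([0.842223], [0.846111], and M6): 1 − (1 − 0.842223)(1 − 0.846111)(1 − 0.795000) = 0.9950

0.9950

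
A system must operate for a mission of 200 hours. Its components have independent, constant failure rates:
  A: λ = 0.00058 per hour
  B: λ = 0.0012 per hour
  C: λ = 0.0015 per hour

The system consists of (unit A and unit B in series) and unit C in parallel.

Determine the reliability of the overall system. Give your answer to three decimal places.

0.922

R(A) = exp(−0.00058 × 200) = 0.89048
R(B) = exp(−0.0012 × 200) = 0.78663
R(C) = exp(−0.0015 × 200) = 0.74082
Series (A and B): 0.89048 × 0.78663 = 0.70048
Parallel ([0.70048] and C): 1 − (1 − 0.70048)(1 − 0.74082) = 0.922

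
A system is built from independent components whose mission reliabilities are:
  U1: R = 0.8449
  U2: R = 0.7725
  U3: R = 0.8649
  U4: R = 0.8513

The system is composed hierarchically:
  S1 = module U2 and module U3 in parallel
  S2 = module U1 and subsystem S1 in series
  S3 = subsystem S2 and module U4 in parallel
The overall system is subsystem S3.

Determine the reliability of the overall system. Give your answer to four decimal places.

0.9731

Parallel (U2 and U3): 1 − (1 − 0.772500)(1 − 0.864900) = 0.969265
Series (U1 and [0.969265]): 0.844900 × 0.969265 = 0.818932
Parallel ([0.818932] and U4): 1 − (1 − 0.818932)(1 − 0.851300) = 0.9731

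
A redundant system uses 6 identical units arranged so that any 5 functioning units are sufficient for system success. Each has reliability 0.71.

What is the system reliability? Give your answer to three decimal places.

0.442

R = Σ_{i=5}^{6} C(6,i) p^i (1−p)^{6−i} with p = 0.71
C(6,5)·0.71^5·0.29^1 = 0.31394
C(6,6)·0.71^6·0.29^0 = 0.12810
Sum = 0.442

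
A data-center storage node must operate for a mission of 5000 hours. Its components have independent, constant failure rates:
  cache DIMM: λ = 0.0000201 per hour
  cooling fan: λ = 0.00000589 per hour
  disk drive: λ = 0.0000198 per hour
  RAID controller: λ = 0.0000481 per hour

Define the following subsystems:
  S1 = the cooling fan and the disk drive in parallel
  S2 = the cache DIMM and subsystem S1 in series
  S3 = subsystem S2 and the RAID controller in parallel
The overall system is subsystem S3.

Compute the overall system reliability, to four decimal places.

R(cache DIMM) = exp(−0.0000201 × 5000) = 0.904385
R(cooling fan) = exp(−0.00000589 × 5000) = 0.970979
R(disk drive) = exp(−0.0000198 × 5000) = 0.905743
R(RAID controller) = exp(−0.0000481 × 5000) = 0.786235
Parallel (cooling fan and disk drive): 1 − (1 − 0.970979)(1 − 0.905743) = 0.997265
Series (cache DIMM and [0.997265]): 0.904385 × 0.997265 = 0.901912
Parallel ([0.901912] and RAID controller): 1 − (1 − 0.901912)(1 − 0.786235) = 0.9790

0.9790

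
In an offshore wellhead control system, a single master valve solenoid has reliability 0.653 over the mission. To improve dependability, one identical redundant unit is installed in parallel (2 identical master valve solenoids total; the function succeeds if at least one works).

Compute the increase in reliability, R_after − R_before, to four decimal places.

R_before = 0.653
R_after = 1 − (1 − 0.653)^2 = 0.8796
ΔR = 0.8796 − 0.653 = 0.2266

0.2266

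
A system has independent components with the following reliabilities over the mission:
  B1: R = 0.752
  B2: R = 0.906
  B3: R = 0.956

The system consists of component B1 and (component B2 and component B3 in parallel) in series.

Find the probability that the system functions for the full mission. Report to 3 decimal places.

Parallel (B2 and B3): 1 − (1 − 0.90600)(1 − 0.95600) = 0.99586
Series (B1 and [0.99586]): 0.75200 × 0.99586 = 0.749

0.749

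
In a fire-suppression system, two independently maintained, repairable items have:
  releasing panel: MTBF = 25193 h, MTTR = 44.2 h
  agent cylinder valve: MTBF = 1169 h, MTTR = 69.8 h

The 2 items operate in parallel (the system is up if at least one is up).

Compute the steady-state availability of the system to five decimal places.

0.99990

A(releasing panel) = MTBF/(MTBF+MTTR) = 25193/(25193+44.2) = 0.998249
A(agent cylinder valve) = MTBF/(MTBF+MTTR) = 1169/(1169+69.8) = 0.943655
Parallel availability: 1 − (1 − 0.998249)(1 − 0.943655) = 0.99990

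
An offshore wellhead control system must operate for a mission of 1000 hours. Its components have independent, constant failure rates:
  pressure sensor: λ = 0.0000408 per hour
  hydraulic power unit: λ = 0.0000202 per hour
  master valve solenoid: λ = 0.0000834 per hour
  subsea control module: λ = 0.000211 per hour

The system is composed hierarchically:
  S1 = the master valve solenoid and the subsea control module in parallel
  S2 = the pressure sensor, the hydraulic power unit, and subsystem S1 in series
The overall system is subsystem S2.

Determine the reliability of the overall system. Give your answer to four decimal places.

R(pressure sensor) = exp(−0.0000408 × 1000) = 0.960021
R(hydraulic power unit) = exp(−0.0000202 × 1000) = 0.980003
R(master valve solenoid) = exp(−0.0000834 × 1000) = 0.919983
R(subsea control module) = exp(−0.000211 × 1000) = 0.809774
Parallel (master valve solenoid and subsea control module): 1 − (1 − 0.919983)(1 − 0.809774) = 0.984779
Series (pressure sensor, hydraulic power unit, and [0.984779]): 0.960021 × 0.980003 × 0.984779 = 0.9265

0.9265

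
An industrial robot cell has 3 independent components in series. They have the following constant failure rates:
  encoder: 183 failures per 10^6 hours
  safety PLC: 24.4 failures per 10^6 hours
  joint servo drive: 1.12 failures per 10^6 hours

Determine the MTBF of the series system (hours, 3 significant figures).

Series of exponential components: λ_sys = Σ λ_i
λ_sys = 0.000183 + 0.0000244 + 0.00000112 = 2.0852e-04 /h
MTBF = 1 / λ_sys = 4800 h

4800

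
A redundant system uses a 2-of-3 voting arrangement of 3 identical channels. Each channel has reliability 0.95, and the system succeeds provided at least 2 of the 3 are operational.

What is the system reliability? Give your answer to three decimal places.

0.993

R = Σ_{i=2}^{3} C(3,i) p^i (1−p)^{3−i} with p = 0.95
C(3,2)·0.95^2·0.05^1 = 0.13538
C(3,3)·0.95^3·0.05^0 = 0.85738
Sum = 0.993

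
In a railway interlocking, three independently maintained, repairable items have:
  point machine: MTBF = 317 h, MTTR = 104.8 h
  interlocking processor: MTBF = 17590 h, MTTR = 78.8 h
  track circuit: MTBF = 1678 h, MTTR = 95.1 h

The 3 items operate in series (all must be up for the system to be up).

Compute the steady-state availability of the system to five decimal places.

A(point machine) = MTBF/(MTBF+MTTR) = 317/(317+104.8) = 0.751541
A(interlocking processor) = MTBF/(MTBF+MTTR) = 17590/(17590+78.8) = 0.995540
A(track circuit) = MTBF/(MTBF+MTTR) = 1678/(1678+95.1) = 0.946365
Series availability: 0.751541 × 0.995540 × 0.946365 = 0.70806

0.70806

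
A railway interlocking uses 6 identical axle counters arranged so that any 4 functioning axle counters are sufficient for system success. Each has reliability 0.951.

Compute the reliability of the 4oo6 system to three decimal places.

R = Σ_{i=4}^{6} C(6,i) p^i (1−p)^{6−i} with p = 0.951
C(6,4)·0.951^4·0.049^2 = 0.02946
C(6,5)·0.951^5·0.049^1 = 0.22869
C(6,6)·0.951^6·0.049^0 = 0.73975
Sum = 0.998

0.998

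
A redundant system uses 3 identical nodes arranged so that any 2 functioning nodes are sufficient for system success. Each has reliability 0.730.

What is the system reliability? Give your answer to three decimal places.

0.821

R = Σ_{i=2}^{3} C(3,i) p^i (1−p)^{3−i} with p = 0.730
C(3,2)·0.730^2·0.270^1 = 0.43165
C(3,3)·0.730^3·0.270^0 = 0.38902
Sum = 0.821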